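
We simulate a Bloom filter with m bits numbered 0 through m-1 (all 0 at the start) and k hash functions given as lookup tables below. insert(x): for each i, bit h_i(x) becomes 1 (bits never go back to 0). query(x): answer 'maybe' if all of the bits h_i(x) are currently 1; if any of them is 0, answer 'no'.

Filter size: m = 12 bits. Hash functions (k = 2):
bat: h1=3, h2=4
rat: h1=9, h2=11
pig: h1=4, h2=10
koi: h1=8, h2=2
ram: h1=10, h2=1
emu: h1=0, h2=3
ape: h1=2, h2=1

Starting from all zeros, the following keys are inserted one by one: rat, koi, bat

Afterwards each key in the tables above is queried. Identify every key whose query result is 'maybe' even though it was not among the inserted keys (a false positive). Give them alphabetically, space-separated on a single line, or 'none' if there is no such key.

Answer: none

Derivation:
Start: bits=000000000000
After insert 'rat': sets bits 9 11 -> bits=000000000101
After insert 'koi': sets bits 2 8 -> bits=001000001101
After insert 'bat': sets bits 3 4 -> bits=001110001101
Not inserted: ape emu pig ram — query each against bits=001110001101:
query ape: checks bit1=0, bit2=1 (has a 0) -> no => not a false positive
query emu: checks bit0=0, bit3=1 (has a 0) -> no => not a false positive
query pig: checks bit4=1, bit10=0 (has a 0) -> no => not a false positive
query ram: checks bit1=0, bit10=0 (has a 0) -> no => not a false positive
False positives (alphabetical): none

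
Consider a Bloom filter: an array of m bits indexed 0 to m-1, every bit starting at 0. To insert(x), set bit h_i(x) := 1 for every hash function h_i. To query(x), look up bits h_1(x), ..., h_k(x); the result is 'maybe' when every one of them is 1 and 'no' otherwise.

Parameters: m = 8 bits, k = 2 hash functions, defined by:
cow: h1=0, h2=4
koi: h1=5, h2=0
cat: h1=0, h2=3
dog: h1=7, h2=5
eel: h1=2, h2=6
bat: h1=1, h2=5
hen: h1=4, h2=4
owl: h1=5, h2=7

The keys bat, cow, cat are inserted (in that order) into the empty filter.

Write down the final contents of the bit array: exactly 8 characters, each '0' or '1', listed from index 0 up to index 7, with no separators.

Answer: 11011100

Derivation:
Start: bits=00000000
After insert 'bat': sets bits 1 5 -> bits=01000100
After insert 'cow': sets bits 0 4 -> bits=11001100
After insert 'cat': sets bits 0 3 -> bits=11011100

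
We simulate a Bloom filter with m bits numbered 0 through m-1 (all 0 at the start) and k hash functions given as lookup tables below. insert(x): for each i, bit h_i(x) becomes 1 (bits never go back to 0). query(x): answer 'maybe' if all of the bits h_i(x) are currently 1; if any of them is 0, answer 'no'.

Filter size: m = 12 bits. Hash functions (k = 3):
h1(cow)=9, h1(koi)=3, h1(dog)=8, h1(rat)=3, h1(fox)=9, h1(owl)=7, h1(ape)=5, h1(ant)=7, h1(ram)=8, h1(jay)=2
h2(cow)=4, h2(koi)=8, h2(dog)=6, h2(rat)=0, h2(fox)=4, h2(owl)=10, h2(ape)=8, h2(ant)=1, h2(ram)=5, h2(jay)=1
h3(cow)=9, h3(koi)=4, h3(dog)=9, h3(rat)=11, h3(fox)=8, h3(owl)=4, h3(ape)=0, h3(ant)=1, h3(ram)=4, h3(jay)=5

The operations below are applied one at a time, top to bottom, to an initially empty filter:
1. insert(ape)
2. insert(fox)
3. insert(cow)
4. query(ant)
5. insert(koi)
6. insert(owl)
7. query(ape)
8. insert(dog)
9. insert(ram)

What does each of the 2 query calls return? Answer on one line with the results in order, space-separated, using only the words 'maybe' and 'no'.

Start: bits=000000000000
Op 1: insert ape -> sets bits 0 5 8 -> bits=100001001000
Op 2: insert fox -> sets bits 4 8 9 -> bits=100011001100
Op 3: insert cow -> sets bits 4 9 -> bits=100011001100
Op 4: query ant -> checks bit1=0, bit7=0 (has a 0) -> no
Op 5: insert koi -> sets bits 3 4 8 -> bits=100111001100
Op 6: insert owl -> sets bits 4 7 10 -> bits=100111011110
Op 7: query ape -> checks bit0=1, bit5=1, bit8=1 (all 1) -> maybe
Op 8: insert dog -> sets bits 6 8 9 -> bits=100111111110
Op 9: insert ram -> sets bits 4 5 8 -> bits=100111111110
Query results in order: no maybe

Answer: no maybe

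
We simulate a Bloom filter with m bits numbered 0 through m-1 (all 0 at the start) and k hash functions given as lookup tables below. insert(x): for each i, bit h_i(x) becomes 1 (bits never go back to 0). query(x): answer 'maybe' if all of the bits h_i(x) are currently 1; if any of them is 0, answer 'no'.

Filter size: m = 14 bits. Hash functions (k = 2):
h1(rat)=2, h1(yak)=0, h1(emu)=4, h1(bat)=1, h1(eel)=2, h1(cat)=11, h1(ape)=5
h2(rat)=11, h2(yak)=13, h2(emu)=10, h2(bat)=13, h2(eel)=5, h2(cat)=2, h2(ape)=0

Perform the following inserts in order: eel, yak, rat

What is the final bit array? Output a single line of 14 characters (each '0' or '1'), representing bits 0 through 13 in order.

Start: bits=00000000000000
After insert 'eel': sets bits 2 5 -> bits=00100100000000
After insert 'yak': sets bits 0 13 -> bits=10100100000001
After insert 'rat': sets bits 2 11 -> bits=10100100000101

Answer: 10100100000101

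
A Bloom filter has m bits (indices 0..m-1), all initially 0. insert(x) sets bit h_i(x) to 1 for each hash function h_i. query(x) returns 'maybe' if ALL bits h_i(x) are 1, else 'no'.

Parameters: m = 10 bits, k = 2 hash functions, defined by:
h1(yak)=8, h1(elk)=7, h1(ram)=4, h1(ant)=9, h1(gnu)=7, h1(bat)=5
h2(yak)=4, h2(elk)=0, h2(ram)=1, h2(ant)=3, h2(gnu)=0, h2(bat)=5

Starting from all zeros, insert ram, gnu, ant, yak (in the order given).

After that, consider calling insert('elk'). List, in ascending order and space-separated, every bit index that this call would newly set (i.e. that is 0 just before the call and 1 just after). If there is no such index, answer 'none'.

Start: bits=0000000000
After insert 'ram': sets bits 1 4 -> bits=0100100000
After insert 'gnu': sets bits 0 7 -> bits=1100100100
After insert 'ant': sets bits 3 9 -> bits=1101100101
After insert 'yak': sets bits 4 8 -> bits=1101100111
insert 'elk' would touch bits 0 7; currently bit0=1, bit7=1
Bits that are 0 among those (would change 0->1): none

Answer: none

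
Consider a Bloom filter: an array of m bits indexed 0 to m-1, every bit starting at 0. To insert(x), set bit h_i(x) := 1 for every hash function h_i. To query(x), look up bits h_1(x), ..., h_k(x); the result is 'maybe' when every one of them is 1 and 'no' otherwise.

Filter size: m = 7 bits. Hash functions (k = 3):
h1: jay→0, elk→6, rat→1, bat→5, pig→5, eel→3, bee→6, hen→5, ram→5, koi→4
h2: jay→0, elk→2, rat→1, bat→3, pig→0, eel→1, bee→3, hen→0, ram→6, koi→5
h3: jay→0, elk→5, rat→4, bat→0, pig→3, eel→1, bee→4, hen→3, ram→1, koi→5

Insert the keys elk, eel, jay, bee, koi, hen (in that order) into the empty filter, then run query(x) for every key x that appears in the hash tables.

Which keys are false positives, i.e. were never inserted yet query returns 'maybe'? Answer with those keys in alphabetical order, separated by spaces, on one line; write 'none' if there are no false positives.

Start: bits=0000000
After insert 'elk': sets bits 2 5 6 -> bits=0010011
After insert 'eel': sets bits 1 3 -> bits=0111011
After insert 'jay': sets bits 0 -> bits=1111011
After insert 'bee': sets bits 3 4 6 -> bits=1111111
After insert 'koi': sets bits 4 5 -> bits=1111111
After insert 'hen': sets bits 0 3 5 -> bits=1111111
Not inserted: bat pig ram rat — query each against bits=1111111:
query bat: checks bit0=1, bit3=1, bit5=1 (all 1) -> maybe => FALSE POSITIVE
query pig: checks bit0=1, bit3=1, bit5=1 (all 1) -> maybe => FALSE POSITIVE
query ram: checks bit1=1, bit5=1, bit6=1 (all 1) -> maybe => FALSE POSITIVE
query rat: checks bit1=1, bit4=1 (all 1) -> maybe => FALSE POSITIVE
False positives (alphabetical): bat pig ram rat

Answer: bat pig ram rat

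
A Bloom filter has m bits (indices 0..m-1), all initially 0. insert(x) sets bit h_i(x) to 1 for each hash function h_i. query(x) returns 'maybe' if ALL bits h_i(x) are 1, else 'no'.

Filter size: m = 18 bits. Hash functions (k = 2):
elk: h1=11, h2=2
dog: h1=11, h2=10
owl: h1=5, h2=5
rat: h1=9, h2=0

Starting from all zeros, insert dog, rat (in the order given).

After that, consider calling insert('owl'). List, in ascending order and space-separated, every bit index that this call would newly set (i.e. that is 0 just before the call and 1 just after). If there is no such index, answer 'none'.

Start: bits=000000000000000000
After insert 'dog': sets bits 10 11 -> bits=000000000011000000
After insert 'rat': sets bits 0 9 -> bits=100000000111000000
insert 'owl' would touch bits 5; currently bit5=0
Bits that are 0 among those (would change 0->1): 5

Answer: 5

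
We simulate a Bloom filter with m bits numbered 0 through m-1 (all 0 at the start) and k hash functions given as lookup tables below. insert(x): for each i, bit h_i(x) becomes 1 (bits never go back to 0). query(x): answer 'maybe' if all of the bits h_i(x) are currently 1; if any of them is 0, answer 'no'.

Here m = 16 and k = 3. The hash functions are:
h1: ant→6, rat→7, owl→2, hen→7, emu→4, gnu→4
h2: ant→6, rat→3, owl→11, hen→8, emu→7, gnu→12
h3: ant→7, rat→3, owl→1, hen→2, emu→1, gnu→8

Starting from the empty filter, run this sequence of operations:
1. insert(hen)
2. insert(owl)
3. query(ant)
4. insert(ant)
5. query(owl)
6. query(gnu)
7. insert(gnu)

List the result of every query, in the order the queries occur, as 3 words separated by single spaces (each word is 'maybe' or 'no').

Answer: no maybe no

Derivation:
Start: bits=0000000000000000
Op 1: insert hen -> sets bits 2 7 8 -> bits=0010000110000000
Op 2: insert owl -> sets bits 1 2 11 -> bits=0110000110010000
Op 3: query ant -> checks bit6=0, bit7=1 (has a 0) -> no
Op 4: insert ant -> sets bits 6 7 -> bits=0110001110010000
Op 5: query owl -> checks bit1=1, bit2=1, bit11=1 (all 1) -> maybe
Op 6: query gnu -> checks bit4=0, bit8=1, bit12=0 (has a 0) -> no
Op 7: insert gnu -> sets bits 4 8 12 -> bits=0110101110011000
Query results in order: no maybe no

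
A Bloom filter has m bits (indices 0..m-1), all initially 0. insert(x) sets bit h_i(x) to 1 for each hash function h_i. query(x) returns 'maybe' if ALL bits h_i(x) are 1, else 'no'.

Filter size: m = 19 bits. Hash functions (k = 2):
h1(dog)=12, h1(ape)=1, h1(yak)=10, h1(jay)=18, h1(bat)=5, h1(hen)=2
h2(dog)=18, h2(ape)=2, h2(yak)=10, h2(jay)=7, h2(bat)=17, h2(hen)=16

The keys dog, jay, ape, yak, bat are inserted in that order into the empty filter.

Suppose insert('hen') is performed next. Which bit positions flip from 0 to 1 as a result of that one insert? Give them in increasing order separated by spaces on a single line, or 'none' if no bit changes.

Answer: 16

Derivation:
Start: bits=0000000000000000000
After insert 'dog': sets bits 12 18 -> bits=0000000000001000001
After insert 'jay': sets bits 7 18 -> bits=0000000100001000001
After insert 'ape': sets bits 1 2 -> bits=0110000100001000001
After insert 'yak': sets bits 10 -> bits=0110000100101000001
After insert 'bat': sets bits 5 17 -> bits=0110010100101000011
insert 'hen' would touch bits 2 16; currently bit2=1, bit16=0
Bits that are 0 among those (would change 0->1): 16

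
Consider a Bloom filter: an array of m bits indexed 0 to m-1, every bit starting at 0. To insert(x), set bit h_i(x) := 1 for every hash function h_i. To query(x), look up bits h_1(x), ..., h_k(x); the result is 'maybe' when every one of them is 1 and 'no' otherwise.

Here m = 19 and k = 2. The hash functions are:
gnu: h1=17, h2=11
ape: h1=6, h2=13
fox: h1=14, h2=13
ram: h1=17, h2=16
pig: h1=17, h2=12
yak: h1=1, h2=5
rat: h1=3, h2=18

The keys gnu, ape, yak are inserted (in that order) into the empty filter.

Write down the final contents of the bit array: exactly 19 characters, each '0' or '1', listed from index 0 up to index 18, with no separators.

Start: bits=0000000000000000000
After insert 'gnu': sets bits 11 17 -> bits=0000000000010000010
After insert 'ape': sets bits 6 13 -> bits=0000001000010100010
After insert 'yak': sets bits 1 5 -> bits=0100011000010100010

Answer: 0100011000010100010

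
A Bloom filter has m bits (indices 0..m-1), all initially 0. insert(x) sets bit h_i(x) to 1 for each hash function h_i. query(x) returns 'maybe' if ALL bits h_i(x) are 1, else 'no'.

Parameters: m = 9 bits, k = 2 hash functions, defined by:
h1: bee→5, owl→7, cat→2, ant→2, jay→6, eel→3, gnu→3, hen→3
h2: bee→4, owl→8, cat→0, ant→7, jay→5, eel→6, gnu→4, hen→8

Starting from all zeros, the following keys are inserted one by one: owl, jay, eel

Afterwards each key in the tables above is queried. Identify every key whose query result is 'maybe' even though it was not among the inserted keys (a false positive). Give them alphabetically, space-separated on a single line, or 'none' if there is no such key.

Start: bits=000000000
After insert 'owl': sets bits 7 8 -> bits=000000011
After insert 'jay': sets bits 5 6 -> bits=000001111
After insert 'eel': sets bits 3 6 -> bits=000101111
Not inserted: ant bee cat gnu hen — query each against bits=000101111:
query ant: checks bit2=0, bit7=1 (has a 0) -> no => not a false positive
query bee: checks bit4=0, bit5=1 (has a 0) -> no => not a false positive
query cat: checks bit0=0, bit2=0 (has a 0) -> no => not a false positive
query gnu: checks bit3=1, bit4=0 (has a 0) -> no => not a false positive
query hen: checks bit3=1, bit8=1 (all 1) -> maybe => FALSE POSITIVE
False positives (alphabetical): hen

Answer: hen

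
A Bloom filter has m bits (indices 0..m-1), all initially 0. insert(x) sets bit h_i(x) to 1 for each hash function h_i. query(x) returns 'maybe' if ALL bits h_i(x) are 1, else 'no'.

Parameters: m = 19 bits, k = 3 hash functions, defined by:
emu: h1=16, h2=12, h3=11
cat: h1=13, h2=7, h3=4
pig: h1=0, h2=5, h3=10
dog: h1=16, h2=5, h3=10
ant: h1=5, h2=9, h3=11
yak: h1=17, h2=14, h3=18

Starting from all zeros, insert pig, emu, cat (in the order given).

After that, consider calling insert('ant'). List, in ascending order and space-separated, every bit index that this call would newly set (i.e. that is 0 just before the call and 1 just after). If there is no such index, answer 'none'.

Start: bits=0000000000000000000
After insert 'pig': sets bits 0 5 10 -> bits=1000010000100000000
After insert 'emu': sets bits 11 12 16 -> bits=1000010000111000100
After insert 'cat': sets bits 4 7 13 -> bits=1000110100111100100
insert 'ant' would touch bits 5 9 11; currently bit5=1, bit9=0, bit11=1
Bits that are 0 among those (would change 0->1): 9

Answer: 9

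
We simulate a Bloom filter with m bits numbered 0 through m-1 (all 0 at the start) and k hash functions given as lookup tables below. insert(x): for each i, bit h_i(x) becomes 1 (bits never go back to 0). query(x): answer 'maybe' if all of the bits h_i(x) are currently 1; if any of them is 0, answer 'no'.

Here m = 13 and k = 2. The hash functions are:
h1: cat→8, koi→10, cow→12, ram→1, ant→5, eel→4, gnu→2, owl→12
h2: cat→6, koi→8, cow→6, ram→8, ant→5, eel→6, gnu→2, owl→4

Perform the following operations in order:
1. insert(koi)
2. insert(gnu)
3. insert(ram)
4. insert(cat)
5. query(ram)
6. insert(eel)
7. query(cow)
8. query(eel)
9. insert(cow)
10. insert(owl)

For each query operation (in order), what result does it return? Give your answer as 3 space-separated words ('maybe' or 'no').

Start: bits=0000000000000
Op 1: insert koi -> sets bits 8 10 -> bits=0000000010100
Op 2: insert gnu -> sets bits 2 -> bits=0010000010100
Op 3: insert ram -> sets bits 1 8 -> bits=0110000010100
Op 4: insert cat -> sets bits 6 8 -> bits=0110001010100
Op 5: query ram -> checks bit1=1, bit8=1 (all 1) -> maybe
Op 6: insert eel -> sets bits 4 6 -> bits=0110101010100
Op 7: query cow -> checks bit6=1, bit12=0 (has a 0) -> no
Op 8: query eel -> checks bit4=1, bit6=1 (all 1) -> maybe
Op 9: insert cow -> sets bits 6 12 -> bits=0110101010101
Op 10: insert owl -> sets bits 4 12 -> bits=0110101010101
Query results in order: maybe no maybe

Answer: maybe no maybe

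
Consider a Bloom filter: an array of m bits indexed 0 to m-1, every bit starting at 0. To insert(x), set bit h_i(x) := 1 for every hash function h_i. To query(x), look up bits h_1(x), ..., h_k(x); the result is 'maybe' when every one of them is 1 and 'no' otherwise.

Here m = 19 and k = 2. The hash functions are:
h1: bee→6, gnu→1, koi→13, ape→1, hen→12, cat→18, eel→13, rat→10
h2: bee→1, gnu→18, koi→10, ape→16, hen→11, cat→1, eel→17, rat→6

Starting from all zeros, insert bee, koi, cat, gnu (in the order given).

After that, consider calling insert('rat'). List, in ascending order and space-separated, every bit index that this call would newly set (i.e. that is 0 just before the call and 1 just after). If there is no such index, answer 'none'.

Start: bits=0000000000000000000
After insert 'bee': sets bits 1 6 -> bits=0100001000000000000
After insert 'koi': sets bits 10 13 -> bits=0100001000100100000
After insert 'cat': sets bits 1 18 -> bits=0100001000100100001
After insert 'gnu': sets bits 1 18 -> bits=0100001000100100001
insert 'rat' would touch bits 6 10; currently bit6=1, bit10=1
Bits that are 0 among those (would change 0->1): none

Answer: none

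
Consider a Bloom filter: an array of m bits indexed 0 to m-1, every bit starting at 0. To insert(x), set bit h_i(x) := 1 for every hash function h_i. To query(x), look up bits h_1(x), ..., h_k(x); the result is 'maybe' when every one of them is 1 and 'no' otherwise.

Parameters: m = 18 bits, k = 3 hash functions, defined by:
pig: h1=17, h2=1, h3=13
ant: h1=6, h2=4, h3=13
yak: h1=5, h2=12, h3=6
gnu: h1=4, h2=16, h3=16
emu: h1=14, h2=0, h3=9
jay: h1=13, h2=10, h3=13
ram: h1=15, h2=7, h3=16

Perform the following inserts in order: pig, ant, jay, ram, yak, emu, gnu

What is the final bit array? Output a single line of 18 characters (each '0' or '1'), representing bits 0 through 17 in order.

Answer: 110011110110111111

Derivation:
Start: bits=000000000000000000
After insert 'pig': sets bits 1 13 17 -> bits=010000000000010001
After insert 'ant': sets bits 4 6 13 -> bits=010010100000010001
After insert 'jay': sets bits 10 13 -> bits=010010100010010001
After insert 'ram': sets bits 7 15 16 -> bits=010010110010010111
After insert 'yak': sets bits 5 6 12 -> bits=010011110010110111
After insert 'emu': sets bits 0 9 14 -> bits=110011110110111111
After insert 'gnu': sets bits 4 16 -> bits=110011110110111111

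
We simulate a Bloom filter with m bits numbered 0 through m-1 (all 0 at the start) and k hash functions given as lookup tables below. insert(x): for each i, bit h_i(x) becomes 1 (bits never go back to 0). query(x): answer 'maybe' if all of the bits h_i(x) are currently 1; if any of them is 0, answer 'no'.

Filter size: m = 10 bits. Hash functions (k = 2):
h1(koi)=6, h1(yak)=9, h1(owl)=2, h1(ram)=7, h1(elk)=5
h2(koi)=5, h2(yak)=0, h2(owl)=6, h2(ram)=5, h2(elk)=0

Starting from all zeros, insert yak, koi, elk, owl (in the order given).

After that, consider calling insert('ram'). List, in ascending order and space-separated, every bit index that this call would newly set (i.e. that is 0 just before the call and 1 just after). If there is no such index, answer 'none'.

Start: bits=0000000000
After insert 'yak': sets bits 0 9 -> bits=1000000001
After insert 'koi': sets bits 5 6 -> bits=1000011001
After insert 'elk': sets bits 0 5 -> bits=1000011001
After insert 'owl': sets bits 2 6 -> bits=1010011001
insert 'ram' would touch bits 5 7; currently bit5=1, bit7=0
Bits that are 0 among those (would change 0->1): 7

Answer: 7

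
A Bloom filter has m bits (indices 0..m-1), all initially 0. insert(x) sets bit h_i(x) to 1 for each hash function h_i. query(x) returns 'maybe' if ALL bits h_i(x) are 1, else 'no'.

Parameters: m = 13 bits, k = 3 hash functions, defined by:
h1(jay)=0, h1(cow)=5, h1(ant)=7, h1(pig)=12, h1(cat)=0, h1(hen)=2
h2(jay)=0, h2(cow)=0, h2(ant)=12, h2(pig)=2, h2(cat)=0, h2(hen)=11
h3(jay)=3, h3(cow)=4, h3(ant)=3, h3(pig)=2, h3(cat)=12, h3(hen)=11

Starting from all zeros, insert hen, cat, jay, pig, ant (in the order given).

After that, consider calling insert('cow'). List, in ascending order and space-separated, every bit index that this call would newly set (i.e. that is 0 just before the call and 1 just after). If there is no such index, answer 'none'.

Start: bits=0000000000000
After insert 'hen': sets bits 2 11 -> bits=0010000000010
After insert 'cat': sets bits 0 12 -> bits=1010000000011
After insert 'jay': sets bits 0 3 -> bits=1011000000011
After insert 'pig': sets bits 2 12 -> bits=1011000000011
After insert 'ant': sets bits 3 7 12 -> bits=1011000100011
insert 'cow' would touch bits 0 4 5; currently bit0=1, bit4=0, bit5=0
Bits that are 0 among those (would change 0->1): 4 5

Answer: 4 5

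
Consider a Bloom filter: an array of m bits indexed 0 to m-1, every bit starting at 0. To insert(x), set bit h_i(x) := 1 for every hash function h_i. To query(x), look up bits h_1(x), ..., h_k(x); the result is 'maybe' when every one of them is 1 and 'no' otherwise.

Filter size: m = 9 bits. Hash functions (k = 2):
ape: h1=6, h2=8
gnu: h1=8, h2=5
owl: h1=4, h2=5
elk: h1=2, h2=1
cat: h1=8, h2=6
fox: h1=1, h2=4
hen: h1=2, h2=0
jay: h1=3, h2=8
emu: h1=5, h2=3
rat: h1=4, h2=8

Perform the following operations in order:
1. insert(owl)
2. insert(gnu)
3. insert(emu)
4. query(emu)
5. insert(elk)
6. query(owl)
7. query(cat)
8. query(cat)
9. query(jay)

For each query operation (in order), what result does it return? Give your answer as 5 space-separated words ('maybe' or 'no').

Answer: maybe maybe no no maybe

Derivation:
Start: bits=000000000
Op 1: insert owl -> sets bits 4 5 -> bits=000011000
Op 2: insert gnu -> sets bits 5 8 -> bits=000011001
Op 3: insert emu -> sets bits 3 5 -> bits=000111001
Op 4: query emu -> checks bit3=1, bit5=1 (all 1) -> maybe
Op 5: insert elk -> sets bits 1 2 -> bits=011111001
Op 6: query owl -> checks bit4=1, bit5=1 (all 1) -> maybe
Op 7: query cat -> checks bit6=0, bit8=1 (has a 0) -> no
Op 8: query cat -> checks bit6=0, bit8=1 (has a 0) -> no
Op 9: query jay -> checks bit3=1, bit8=1 (all 1) -> maybe
Query results in order: maybe maybe no no maybe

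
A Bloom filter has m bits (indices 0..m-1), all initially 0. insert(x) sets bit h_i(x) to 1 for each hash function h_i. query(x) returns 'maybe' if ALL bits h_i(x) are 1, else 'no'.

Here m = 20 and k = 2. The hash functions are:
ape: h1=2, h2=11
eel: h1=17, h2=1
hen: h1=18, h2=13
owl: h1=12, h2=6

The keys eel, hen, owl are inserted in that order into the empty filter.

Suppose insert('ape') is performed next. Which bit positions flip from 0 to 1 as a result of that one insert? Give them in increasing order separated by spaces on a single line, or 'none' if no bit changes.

Answer: 2 11

Derivation:
Start: bits=00000000000000000000
After insert 'eel': sets bits 1 17 -> bits=01000000000000000100
After insert 'hen': sets bits 13 18 -> bits=01000000000001000110
After insert 'owl': sets bits 6 12 -> bits=01000010000011000110
insert 'ape' would touch bits 2 11; currently bit2=0, bit11=0
Bits that are 0 among those (would change 0->1): 2 11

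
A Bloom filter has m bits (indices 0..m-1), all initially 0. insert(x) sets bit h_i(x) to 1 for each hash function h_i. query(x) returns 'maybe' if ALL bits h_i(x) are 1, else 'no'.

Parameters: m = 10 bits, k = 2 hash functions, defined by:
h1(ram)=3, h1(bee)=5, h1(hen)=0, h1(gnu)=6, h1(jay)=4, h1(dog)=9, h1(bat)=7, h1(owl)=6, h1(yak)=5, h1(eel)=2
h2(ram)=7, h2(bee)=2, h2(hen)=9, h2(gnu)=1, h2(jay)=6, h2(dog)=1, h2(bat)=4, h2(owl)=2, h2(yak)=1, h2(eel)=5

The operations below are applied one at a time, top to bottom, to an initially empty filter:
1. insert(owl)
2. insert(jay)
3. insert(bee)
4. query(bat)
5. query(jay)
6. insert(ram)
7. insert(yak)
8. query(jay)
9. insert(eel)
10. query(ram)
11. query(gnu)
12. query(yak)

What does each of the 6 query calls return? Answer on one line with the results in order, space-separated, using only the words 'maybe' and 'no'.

Answer: no maybe maybe maybe maybe maybe

Derivation:
Start: bits=0000000000
Op 1: insert owl -> sets bits 2 6 -> bits=0010001000
Op 2: insert jay -> sets bits 4 6 -> bits=0010101000
Op 3: insert bee -> sets bits 2 5 -> bits=0010111000
Op 4: query bat -> checks bit4=1, bit7=0 (has a 0) -> no
Op 5: query jay -> checks bit4=1, bit6=1 (all 1) -> maybe
Op 6: insert ram -> sets bits 3 7 -> bits=0011111100
Op 7: insert yak -> sets bits 1 5 -> bits=0111111100
Op 8: query jay -> checks bit4=1, bit6=1 (all 1) -> maybe
Op 9: insert eel -> sets bits 2 5 -> bits=0111111100
Op 10: query ram -> checks bit3=1, bit7=1 (all 1) -> maybe
Op 11: query gnu -> checks bit1=1, bit6=1 (all 1) -> maybe
Op 12: query yak -> checks bit1=1, bit5=1 (all 1) -> maybe
Query results in order: no maybe maybe maybe maybe maybe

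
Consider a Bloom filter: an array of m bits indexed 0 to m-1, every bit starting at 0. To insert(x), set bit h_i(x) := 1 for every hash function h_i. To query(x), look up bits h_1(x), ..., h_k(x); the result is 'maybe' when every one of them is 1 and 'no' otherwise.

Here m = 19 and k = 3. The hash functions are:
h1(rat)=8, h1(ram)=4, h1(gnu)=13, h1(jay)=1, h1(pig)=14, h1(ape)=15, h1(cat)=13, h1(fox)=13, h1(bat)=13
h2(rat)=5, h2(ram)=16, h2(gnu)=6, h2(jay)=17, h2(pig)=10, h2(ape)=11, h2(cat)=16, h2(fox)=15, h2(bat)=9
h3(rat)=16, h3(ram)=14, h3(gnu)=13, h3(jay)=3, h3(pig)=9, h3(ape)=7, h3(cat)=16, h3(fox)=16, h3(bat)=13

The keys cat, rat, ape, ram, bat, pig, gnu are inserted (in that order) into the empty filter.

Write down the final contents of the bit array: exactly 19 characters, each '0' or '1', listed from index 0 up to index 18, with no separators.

Answer: 0000111111110111100

Derivation:
Start: bits=0000000000000000000
After insert 'cat': sets bits 13 16 -> bits=0000000000000100100
After insert 'rat': sets bits 5 8 16 -> bits=0000010010000100100
After insert 'ape': sets bits 7 11 15 -> bits=0000010110010101100
After insert 'ram': sets bits 4 14 16 -> bits=0000110110010111100
After insert 'bat': sets bits 9 13 -> bits=0000110111010111100
After insert 'pig': sets bits 9 10 14 -> bits=0000110111110111100
After insert 'gnu': sets bits 6 13 -> bits=0000111111110111100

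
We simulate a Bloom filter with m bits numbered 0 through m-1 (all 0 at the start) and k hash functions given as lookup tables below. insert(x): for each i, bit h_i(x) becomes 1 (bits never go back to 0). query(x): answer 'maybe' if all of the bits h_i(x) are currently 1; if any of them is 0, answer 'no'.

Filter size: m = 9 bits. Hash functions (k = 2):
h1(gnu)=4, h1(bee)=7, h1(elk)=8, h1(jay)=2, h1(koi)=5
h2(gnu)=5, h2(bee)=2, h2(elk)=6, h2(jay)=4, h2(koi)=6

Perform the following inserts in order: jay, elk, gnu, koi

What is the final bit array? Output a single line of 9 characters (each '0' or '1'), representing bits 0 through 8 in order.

Start: bits=000000000
After insert 'jay': sets bits 2 4 -> bits=001010000
After insert 'elk': sets bits 6 8 -> bits=001010101
After insert 'gnu': sets bits 4 5 -> bits=001011101
After insert 'koi': sets bits 5 6 -> bits=001011101

Answer: 001011101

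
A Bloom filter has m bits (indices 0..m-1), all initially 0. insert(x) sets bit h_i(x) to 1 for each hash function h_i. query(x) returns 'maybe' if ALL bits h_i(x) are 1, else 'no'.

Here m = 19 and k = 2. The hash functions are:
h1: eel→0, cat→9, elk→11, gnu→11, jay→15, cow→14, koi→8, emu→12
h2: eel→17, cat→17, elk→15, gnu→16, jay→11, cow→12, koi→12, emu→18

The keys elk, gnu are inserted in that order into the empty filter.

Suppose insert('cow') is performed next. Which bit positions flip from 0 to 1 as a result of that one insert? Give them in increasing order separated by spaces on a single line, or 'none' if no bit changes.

Start: bits=0000000000000000000
After insert 'elk': sets bits 11 15 -> bits=0000000000010001000
After insert 'gnu': sets bits 11 16 -> bits=0000000000010001100
insert 'cow' would touch bits 12 14; currently bit12=0, bit14=0
Bits that are 0 among those (would change 0->1): 12 14

Answer: 12 14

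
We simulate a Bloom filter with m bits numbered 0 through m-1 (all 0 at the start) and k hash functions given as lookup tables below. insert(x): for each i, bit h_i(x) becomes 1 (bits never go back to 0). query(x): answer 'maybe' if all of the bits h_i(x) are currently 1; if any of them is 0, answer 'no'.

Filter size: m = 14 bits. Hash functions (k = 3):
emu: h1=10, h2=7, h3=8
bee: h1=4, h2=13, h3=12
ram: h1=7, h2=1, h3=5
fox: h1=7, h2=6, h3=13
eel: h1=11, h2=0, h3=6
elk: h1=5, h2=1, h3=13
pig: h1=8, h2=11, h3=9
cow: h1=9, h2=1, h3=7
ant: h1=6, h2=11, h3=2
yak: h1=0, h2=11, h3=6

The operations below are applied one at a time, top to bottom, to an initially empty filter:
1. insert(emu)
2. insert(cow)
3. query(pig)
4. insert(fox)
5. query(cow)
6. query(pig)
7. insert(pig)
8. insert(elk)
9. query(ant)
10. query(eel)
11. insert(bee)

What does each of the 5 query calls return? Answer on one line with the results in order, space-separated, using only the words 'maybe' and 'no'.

Start: bits=00000000000000
Op 1: insert emu -> sets bits 7 8 10 -> bits=00000001101000
Op 2: insert cow -> sets bits 1 7 9 -> bits=01000001111000
Op 3: query pig -> checks bit8=1, bit9=1, bit11=0 (has a 0) -> no
Op 4: insert fox -> sets bits 6 7 13 -> bits=01000011111001
Op 5: query cow -> checks bit1=1, bit7=1, bit9=1 (all 1) -> maybe
Op 6: query pig -> checks bit8=1, bit9=1, bit11=0 (has a 0) -> no
Op 7: insert pig -> sets bits 8 9 11 -> bits=01000011111101
Op 8: insert elk -> sets bits 1 5 13 -> bits=01000111111101
Op 9: query ant -> checks bit2=0, bit6=1, bit11=1 (has a 0) -> no
Op 10: query eel -> checks bit0=0, bit6=1, bit11=1 (has a 0) -> no
Op 11: insert bee -> sets bits 4 12 13 -> bits=01001111111111
Query results in order: no maybe no no no

Answer: no maybe no no no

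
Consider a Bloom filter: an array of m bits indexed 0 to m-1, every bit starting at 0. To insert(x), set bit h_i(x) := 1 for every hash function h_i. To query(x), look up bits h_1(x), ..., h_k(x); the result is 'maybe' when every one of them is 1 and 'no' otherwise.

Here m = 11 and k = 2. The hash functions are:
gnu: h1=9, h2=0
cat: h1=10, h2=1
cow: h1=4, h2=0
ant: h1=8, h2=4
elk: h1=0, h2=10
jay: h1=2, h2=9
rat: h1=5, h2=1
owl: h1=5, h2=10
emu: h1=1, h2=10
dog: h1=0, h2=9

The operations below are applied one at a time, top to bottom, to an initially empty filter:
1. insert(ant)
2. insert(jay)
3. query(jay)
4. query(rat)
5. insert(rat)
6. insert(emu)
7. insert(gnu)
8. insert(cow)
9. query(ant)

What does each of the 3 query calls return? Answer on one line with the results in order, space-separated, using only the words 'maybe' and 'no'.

Start: bits=00000000000
Op 1: insert ant -> sets bits 4 8 -> bits=00001000100
Op 2: insert jay -> sets bits 2 9 -> bits=00101000110
Op 3: query jay -> checks bit2=1, bit9=1 (all 1) -> maybe
Op 4: query rat -> checks bit1=0, bit5=0 (has a 0) -> no
Op 5: insert rat -> sets bits 1 5 -> bits=01101100110
Op 6: insert emu -> sets bits 1 10 -> bits=01101100111
Op 7: insert gnu -> sets bits 0 9 -> bits=11101100111
Op 8: insert cow -> sets bits 0 4 -> bits=11101100111
Op 9: query ant -> checks bit4=1, bit8=1 (all 1) -> maybe
Query results in order: maybe no maybe

Answer: maybe no maybe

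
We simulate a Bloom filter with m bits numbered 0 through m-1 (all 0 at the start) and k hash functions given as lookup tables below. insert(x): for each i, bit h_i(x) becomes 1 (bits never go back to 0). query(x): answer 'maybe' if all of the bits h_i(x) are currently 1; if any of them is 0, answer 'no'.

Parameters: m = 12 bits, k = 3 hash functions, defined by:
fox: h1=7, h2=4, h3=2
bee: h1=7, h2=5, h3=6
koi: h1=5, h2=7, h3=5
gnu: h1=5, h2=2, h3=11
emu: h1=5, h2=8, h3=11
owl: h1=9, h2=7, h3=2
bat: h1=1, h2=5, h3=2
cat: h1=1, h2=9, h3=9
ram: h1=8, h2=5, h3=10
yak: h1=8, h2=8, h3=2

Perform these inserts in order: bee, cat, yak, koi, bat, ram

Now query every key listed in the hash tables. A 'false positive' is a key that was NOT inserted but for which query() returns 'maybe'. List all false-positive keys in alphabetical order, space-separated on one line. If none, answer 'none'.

Start: bits=000000000000
After insert 'bee': sets bits 5 6 7 -> bits=000001110000
After insert 'cat': sets bits 1 9 -> bits=010001110100
After insert 'yak': sets bits 2 8 -> bits=011001111100
After insert 'koi': sets bits 5 7 -> bits=011001111100
After insert 'bat': sets bits 1 2 5 -> bits=011001111100
After insert 'ram': sets bits 5 8 10 -> bits=011001111110
Not inserted: emu fox gnu owl — query each against bits=011001111110:
query emu: checks bit5=1, bit8=1, bit11=0 (has a 0) -> no => not a false positive
query fox: checks bit2=1, bit4=0, bit7=1 (has a 0) -> no => not a false positive
query gnu: checks bit2=1, bit5=1, bit11=0 (has a 0) -> no => not a false positive
query owl: checks bit2=1, bit7=1, bit9=1 (all 1) -> maybe => FALSE POSITIVE
False positives (alphabetical): owl

Answer: owl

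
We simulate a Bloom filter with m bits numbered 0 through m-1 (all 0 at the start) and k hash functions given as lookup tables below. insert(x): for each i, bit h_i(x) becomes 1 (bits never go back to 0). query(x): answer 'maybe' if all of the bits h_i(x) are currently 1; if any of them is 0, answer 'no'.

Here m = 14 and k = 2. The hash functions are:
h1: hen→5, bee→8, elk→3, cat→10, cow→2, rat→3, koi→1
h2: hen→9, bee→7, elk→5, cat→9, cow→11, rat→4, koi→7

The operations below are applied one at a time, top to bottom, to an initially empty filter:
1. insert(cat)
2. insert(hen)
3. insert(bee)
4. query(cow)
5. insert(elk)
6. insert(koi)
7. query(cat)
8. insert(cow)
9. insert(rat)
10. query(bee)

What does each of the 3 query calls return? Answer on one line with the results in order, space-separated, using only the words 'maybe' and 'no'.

Answer: no maybe maybe

Derivation:
Start: bits=00000000000000
Op 1: insert cat -> sets bits 9 10 -> bits=00000000011000
Op 2: insert hen -> sets bits 5 9 -> bits=00000100011000
Op 3: insert bee -> sets bits 7 8 -> bits=00000101111000
Op 4: query cow -> checks bit2=0, bit11=0 (has a 0) -> no
Op 5: insert elk -> sets bits 3 5 -> bits=00010101111000
Op 6: insert koi -> sets bits 1 7 -> bits=01010101111000
Op 7: query cat -> checks bit9=1, bit10=1 (all 1) -> maybe
Op 8: insert cow -> sets bits 2 11 -> bits=01110101111100
Op 9: insert rat -> sets bits 3 4 -> bits=01111101111100
Op 10: query bee -> checks bit7=1, bit8=1 (all 1) -> maybe
Query results in order: no maybe maybe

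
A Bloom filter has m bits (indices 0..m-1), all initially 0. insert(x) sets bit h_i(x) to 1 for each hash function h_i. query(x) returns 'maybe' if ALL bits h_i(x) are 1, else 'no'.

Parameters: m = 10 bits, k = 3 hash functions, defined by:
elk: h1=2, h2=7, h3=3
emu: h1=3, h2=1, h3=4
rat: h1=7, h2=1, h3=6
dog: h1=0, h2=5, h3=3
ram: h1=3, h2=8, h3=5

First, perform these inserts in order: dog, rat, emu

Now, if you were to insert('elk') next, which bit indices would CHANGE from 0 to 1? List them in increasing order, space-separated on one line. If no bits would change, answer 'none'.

Answer: 2

Derivation:
Start: bits=0000000000
After insert 'dog': sets bits 0 3 5 -> bits=1001010000
After insert 'rat': sets bits 1 6 7 -> bits=1101011100
After insert 'emu': sets bits 1 3 4 -> bits=1101111100
insert 'elk' would touch bits 2 3 7; currently bit2=0, bit3=1, bit7=1
Bits that are 0 among those (would change 0->1): 2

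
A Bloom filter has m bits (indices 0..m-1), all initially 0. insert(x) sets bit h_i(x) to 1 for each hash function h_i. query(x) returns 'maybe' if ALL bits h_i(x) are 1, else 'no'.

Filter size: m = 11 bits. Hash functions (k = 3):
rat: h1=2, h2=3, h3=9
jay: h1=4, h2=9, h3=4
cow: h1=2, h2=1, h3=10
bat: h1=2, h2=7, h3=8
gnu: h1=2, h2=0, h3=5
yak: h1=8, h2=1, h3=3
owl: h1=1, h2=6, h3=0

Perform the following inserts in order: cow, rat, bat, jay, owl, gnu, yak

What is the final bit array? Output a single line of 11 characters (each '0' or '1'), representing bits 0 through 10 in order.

Start: bits=00000000000
After insert 'cow': sets bits 1 2 10 -> bits=01100000001
After insert 'rat': sets bits 2 3 9 -> bits=01110000011
After insert 'bat': sets bits 2 7 8 -> bits=01110001111
After insert 'jay': sets bits 4 9 -> bits=01111001111
After insert 'owl': sets bits 0 1 6 -> bits=11111011111
After insert 'gnu': sets bits 0 2 5 -> bits=11111111111
After insert 'yak': sets bits 1 3 8 -> bits=11111111111

Answer: 11111111111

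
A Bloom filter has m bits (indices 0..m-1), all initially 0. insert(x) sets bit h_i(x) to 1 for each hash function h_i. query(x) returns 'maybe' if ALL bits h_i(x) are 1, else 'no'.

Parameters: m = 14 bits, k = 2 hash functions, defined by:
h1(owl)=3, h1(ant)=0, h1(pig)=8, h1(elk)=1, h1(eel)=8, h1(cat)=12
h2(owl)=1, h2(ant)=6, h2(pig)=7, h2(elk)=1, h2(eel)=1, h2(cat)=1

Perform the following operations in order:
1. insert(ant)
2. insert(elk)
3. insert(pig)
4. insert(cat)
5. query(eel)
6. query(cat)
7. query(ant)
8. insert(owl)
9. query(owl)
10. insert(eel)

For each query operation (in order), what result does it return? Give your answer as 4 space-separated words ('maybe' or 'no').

Answer: maybe maybe maybe maybe

Derivation:
Start: bits=00000000000000
Op 1: insert ant -> sets bits 0 6 -> bits=10000010000000
Op 2: insert elk -> sets bits 1 -> bits=11000010000000
Op 3: insert pig -> sets bits 7 8 -> bits=11000011100000
Op 4: insert cat -> sets bits 1 12 -> bits=11000011100010
Op 5: query eel -> checks bit1=1, bit8=1 (all 1) -> maybe
Op 6: query cat -> checks bit1=1, bit12=1 (all 1) -> maybe
Op 7: query ant -> checks bit0=1, bit6=1 (all 1) -> maybe
Op 8: insert owl -> sets bits 1 3 -> bits=11010011100010
Op 9: query owl -> checks bit1=1, bit3=1 (all 1) -> maybe
Op 10: insert eel -> sets bits 1 8 -> bits=11010011100010
Query results in order: maybe maybe maybe maybe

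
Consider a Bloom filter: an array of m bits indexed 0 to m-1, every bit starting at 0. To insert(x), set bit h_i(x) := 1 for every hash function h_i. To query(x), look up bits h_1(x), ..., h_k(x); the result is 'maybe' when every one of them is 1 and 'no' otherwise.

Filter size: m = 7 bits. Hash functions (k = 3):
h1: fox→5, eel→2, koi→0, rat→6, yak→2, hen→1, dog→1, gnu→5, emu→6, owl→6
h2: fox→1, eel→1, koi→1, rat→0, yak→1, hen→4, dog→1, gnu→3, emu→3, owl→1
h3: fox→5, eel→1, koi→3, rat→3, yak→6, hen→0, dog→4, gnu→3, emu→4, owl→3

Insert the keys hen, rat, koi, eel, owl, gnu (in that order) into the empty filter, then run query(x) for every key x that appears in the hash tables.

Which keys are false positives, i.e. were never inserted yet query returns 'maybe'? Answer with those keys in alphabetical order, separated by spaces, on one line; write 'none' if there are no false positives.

Answer: dog emu fox yak

Derivation:
Start: bits=0000000
After insert 'hen': sets bits 0 1 4 -> bits=1100100
After insert 'rat': sets bits 0 3 6 -> bits=1101101
After insert 'koi': sets bits 0 1 3 -> bits=1101101
After insert 'eel': sets bits 1 2 -> bits=1111101
After insert 'owl': sets bits 1 3 6 -> bits=1111101
After insert 'gnu': sets bits 3 5 -> bits=1111111
Not inserted: dog emu fox yak — query each against bits=1111111:
query dog: checks bit1=1, bit4=1 (all 1) -> maybe => FALSE POSITIVE
query emu: checks bit3=1, bit4=1, bit6=1 (all 1) -> maybe => FALSE POSITIVE
query fox: checks bit1=1, bit5=1 (all 1) -> maybe => FALSE POSITIVE
query yak: checks bit1=1, bit2=1, bit6=1 (all 1) -> maybe => FALSE POSITIVE
False positives (alphabetical): dog emu fox yak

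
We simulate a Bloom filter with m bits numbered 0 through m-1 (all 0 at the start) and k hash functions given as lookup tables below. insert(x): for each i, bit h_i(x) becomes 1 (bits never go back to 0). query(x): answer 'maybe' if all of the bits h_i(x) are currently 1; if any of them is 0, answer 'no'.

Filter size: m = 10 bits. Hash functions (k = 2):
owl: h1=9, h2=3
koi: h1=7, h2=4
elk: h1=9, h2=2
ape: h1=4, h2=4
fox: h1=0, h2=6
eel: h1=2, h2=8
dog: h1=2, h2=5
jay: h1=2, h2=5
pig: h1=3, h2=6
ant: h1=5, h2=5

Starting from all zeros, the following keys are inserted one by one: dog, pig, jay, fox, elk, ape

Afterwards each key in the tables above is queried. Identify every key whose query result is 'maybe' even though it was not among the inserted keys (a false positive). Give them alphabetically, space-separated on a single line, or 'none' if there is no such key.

Answer: ant owl

Derivation:
Start: bits=0000000000
After insert 'dog': sets bits 2 5 -> bits=0010010000
After insert 'pig': sets bits 3 6 -> bits=0011011000
After insert 'jay': sets bits 2 5 -> bits=0011011000
After insert 'fox': sets bits 0 6 -> bits=1011011000
After insert 'elk': sets bits 2 9 -> bits=1011011001
After insert 'ape': sets bits 4 -> bits=1011111001
Not inserted: ant eel koi owl — query each against bits=1011111001:
query ant: checks bit5=1 (all 1) -> maybe => FALSE POSITIVE
query eel: checks bit2=1, bit8=0 (has a 0) -> no => not a false positive
query koi: checks bit4=1, bit7=0 (has a 0) -> no => not a false positive
query owl: checks bit3=1, bit9=1 (all 1) -> maybe => FALSE POSITIVE
False positives (alphabetical): ant owl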